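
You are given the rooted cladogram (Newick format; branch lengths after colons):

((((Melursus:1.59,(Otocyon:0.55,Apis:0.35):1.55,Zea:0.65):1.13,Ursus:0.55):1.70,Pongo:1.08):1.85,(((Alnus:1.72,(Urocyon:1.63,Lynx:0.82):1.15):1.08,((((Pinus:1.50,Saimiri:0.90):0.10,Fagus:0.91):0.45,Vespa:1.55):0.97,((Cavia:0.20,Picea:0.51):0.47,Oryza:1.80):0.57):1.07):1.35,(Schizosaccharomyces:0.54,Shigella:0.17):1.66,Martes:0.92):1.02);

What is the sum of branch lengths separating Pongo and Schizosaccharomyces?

6.15

The path runs Pongo → … → MRCA → … → Schizosaccharomyces; the MRCA is the root of the tree.
Branch lengths along that path: 1.08 + 1.85 + 1.02 + 1.66 + 0.54 = 6.15.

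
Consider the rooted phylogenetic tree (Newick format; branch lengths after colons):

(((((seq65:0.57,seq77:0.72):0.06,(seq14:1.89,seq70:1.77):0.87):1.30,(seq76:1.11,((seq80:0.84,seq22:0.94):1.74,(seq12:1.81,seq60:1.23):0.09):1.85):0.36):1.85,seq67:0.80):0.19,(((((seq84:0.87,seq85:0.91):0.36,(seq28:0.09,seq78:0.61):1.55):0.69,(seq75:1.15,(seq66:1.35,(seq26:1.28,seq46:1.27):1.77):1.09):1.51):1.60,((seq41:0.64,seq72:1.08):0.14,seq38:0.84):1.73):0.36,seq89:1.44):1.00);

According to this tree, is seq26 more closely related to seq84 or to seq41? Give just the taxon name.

seq84

The MRCA of seq26 and seq84 subtends (((seq84,seq85),(seq28,seq78)),(seq75,(seq66,(seq26,seq46)))) (8 taxa).
The MRCA of seq26 and seq41 subtends ((((seq84,seq85),(seq28,seq78)),(seq75,(seq66,(seq26,seq46)))),((seq41,seq72),seq38)) (11 taxa).
The first is nested inside the second, so seq26 shares a more recent common ancestor with seq84.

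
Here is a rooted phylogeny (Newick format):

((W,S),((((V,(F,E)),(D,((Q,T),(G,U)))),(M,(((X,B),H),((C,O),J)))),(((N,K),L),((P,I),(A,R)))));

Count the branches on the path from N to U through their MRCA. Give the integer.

10

The MRCA of N and U is the node subtending ((((V,(F,E)),(D,((Q,T),(G,U)))),(M,(((X,B),H),((C,O),J)))),(((N,K),L),((P,I),(A,R)))).
From N up to that node: 4 branches. From U up to the same node: 6 branches. Total: 4 + 6 = 10.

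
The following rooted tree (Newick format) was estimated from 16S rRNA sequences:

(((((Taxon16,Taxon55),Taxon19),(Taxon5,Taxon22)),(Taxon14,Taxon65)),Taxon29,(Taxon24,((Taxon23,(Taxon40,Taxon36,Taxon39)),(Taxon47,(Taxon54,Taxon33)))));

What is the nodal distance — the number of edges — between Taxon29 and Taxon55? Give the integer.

6

The MRCA of Taxon29 and Taxon55 is the root of the tree.
From Taxon29 up to that node: 1 branch. From Taxon55 up to the same node: 5 branches. Total: 1 + 5 = 6.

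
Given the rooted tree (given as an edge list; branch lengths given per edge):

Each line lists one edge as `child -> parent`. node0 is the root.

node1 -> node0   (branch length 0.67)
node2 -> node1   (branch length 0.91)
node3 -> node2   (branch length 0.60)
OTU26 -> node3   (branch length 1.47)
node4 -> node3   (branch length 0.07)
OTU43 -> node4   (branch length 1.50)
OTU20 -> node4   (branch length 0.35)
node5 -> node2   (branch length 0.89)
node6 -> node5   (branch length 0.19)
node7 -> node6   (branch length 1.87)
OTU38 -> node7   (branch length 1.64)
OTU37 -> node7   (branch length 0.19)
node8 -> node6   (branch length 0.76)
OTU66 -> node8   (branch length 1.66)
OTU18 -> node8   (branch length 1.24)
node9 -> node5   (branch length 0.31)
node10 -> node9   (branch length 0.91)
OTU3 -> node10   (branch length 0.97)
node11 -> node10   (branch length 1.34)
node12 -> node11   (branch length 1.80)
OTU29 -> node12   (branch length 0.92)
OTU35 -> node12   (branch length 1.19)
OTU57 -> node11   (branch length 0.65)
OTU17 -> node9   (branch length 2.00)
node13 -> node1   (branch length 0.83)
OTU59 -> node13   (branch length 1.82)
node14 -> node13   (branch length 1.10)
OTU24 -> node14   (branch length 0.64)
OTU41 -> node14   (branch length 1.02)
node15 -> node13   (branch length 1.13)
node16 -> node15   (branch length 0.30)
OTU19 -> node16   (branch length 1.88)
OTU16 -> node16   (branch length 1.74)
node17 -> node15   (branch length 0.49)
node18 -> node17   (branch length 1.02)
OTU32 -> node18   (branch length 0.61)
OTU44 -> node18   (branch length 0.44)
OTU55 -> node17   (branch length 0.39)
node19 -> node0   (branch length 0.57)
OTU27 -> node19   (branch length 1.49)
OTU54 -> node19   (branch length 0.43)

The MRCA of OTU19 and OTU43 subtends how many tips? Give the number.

The MRCA of OTU19 and OTU43 is the node subtending (((OTU26,(OTU43,OTU20)),(((OTU38,OTU37),(OTU66,OTU18)),((OTU3,((OTU29,OTU35),OTU57)),OTU17))),(OTU59,(OTU24,OTU41),((OTU19,OTU16),((OTU32,OTU44),OTU55)))).
That clade contains 20 terminal taxa: OTU16, OTU17, OTU18, OTU19, OTU20, OTU24, OTU26, OTU29, OTU3, OTU32, OTU35, OTU37, OTU38, OTU41, OTU43, OTU44, OTU55, OTU57, OTU59, OTU66.

20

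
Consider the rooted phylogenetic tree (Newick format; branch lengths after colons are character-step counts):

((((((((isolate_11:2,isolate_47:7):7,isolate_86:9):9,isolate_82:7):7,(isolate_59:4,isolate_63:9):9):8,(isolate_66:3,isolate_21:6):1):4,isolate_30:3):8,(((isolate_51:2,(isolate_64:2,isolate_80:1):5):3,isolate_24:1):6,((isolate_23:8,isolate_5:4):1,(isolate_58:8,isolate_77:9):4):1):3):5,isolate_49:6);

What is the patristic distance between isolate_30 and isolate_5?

The path runs isolate_30 → … → MRCA → … → isolate_5; the MRCA is the node subtending (((((((isolate_11,isolate_47),isolate_86),isolate_82),(isolate_59,isolate_63)),(isolate_66,isolate_21)),isolate_30),(((isolate_51,(isolate_64,isolate_80)),isolate_24),((isolate_23,isolate_5),(isolate_58,isolate_77)))).
Branch lengths along that path: 3 + 8 + 3 + 1 + 1 + 4 = 20.

20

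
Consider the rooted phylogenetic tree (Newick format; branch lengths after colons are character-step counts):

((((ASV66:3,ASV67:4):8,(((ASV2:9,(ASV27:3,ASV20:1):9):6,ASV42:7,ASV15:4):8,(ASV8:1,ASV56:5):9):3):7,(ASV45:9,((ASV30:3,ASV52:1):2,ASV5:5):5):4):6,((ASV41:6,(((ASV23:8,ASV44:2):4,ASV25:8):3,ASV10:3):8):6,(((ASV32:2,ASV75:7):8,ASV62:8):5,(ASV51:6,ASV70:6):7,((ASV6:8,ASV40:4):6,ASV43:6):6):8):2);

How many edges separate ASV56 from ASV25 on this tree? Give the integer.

10

The MRCA of ASV56 and ASV25 is the root of the tree.
From ASV56 up to that node: 5 branches. From ASV25 up to the same node: 5 branches. Total: 5 + 5 = 10.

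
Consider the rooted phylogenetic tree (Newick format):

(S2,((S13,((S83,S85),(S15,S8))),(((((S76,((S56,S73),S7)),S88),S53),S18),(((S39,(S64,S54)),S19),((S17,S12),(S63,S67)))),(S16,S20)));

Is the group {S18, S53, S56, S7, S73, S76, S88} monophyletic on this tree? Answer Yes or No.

The most recent common ancestor of these taxa subtends ((((S76,((S56,S73),S7)),S88),S53),S18).
That clade has exactly 7 tips — every listed taxon and nothing else — so the group is monophyletic.

Yes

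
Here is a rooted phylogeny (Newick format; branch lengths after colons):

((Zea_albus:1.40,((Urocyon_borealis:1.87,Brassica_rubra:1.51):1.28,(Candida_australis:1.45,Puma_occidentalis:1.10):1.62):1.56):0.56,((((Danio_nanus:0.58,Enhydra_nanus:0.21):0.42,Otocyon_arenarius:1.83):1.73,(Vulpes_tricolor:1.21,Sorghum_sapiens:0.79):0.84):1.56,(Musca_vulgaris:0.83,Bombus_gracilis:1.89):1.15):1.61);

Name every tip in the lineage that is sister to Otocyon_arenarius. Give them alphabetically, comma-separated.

Otocyon_arenarius attaches to the tree at the node subtending ((Danio_nanus,Enhydra_nanus),Otocyon_arenarius).
The other lineage descending from that same node — the sister group — is (Danio_nanus,Enhydra_nanus); its 2 tips in alphabetical order are the answer.

Danio_nanus, Enhydra_nanus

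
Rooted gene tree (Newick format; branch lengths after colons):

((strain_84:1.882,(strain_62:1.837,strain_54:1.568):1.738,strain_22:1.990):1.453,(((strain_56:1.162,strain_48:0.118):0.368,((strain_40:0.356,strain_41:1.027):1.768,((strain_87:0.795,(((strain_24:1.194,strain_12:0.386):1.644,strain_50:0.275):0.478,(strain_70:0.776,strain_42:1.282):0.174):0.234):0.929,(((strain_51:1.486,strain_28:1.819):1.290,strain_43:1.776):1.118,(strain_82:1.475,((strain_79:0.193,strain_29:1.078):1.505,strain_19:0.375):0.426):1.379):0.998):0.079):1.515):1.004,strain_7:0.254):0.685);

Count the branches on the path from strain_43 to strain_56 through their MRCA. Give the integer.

7

The MRCA of strain_43 and strain_56 is the node subtending ((strain_56,strain_48),((strain_40,strain_41),((strain_87,(((strain_24,strain_12),strain_50),(strain_70,strain_42))),(((strain_51,strain_28),strain_43),(strain_82,((strain_79,strain_29),strain_19)))))).
From strain_43 up to that node: 5 branches. From strain_56 up to the same node: 2 branches. Total: 5 + 2 = 7.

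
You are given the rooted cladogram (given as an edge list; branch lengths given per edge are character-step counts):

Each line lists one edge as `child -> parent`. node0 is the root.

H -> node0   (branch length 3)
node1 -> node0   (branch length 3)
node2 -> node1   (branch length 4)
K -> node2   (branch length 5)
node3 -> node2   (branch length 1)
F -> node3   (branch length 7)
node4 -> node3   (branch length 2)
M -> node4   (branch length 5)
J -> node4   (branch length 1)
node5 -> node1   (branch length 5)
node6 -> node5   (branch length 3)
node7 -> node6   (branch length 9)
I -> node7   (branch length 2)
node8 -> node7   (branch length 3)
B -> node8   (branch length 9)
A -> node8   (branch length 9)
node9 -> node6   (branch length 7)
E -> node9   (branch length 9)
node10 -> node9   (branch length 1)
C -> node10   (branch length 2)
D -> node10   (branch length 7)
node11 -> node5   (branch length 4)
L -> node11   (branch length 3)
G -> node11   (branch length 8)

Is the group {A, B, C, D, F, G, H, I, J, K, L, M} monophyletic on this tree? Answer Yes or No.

No

The MRCA of the listed taxa is the root, so the smallest clade containing them is the whole tree.
That clade also contains E, which is not in the proposed group, so the group is not monophyletic.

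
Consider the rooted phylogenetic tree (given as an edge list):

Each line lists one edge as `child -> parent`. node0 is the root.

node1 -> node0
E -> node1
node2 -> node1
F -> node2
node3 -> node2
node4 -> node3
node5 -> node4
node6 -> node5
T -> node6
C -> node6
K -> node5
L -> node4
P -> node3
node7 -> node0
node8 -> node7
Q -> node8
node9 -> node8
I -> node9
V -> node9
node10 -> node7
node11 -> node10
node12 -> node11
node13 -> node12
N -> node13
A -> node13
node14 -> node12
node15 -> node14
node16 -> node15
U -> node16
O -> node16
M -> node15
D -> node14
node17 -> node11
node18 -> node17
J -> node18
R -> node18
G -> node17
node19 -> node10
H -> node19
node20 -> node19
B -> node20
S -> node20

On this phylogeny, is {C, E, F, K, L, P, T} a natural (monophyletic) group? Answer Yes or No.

Yes

The most recent common ancestor of these taxa subtends (E,(F,((((T,C),K),L),P))).
That clade has exactly 7 tips — every listed taxon and nothing else — so the group is monophyletic.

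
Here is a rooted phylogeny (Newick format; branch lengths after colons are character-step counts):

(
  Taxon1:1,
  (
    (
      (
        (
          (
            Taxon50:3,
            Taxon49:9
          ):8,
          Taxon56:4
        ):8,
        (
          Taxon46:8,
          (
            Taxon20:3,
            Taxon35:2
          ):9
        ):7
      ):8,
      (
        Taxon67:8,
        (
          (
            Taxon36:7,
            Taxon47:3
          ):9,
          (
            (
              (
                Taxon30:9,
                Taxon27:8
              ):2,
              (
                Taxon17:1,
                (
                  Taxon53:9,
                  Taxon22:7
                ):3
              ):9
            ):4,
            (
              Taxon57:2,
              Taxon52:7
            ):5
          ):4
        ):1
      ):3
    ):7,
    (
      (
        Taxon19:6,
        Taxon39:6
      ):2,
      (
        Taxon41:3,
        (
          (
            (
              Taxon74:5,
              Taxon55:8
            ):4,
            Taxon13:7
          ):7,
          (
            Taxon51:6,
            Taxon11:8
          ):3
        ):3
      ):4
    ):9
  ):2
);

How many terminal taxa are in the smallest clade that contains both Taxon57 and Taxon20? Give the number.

The MRCA of Taxon57 and Taxon20 is the node subtending ((((Taxon50,Taxon49),Taxon56),(Taxon46,(Taxon20,Taxon35))),(Taxon67,((Taxon36,Taxon47),(((Taxon30,Taxon27),(Taxon17,(Taxon53,Taxon22))),(Taxon57,Taxon52))))).
That clade contains 16 terminal taxa: Taxon17, Taxon20, Taxon22, Taxon27, Taxon30, Taxon35, Taxon36, Taxon46, Taxon47, Taxon49, Taxon50, Taxon52, Taxon53, Taxon56, Taxon57, Taxon67.

16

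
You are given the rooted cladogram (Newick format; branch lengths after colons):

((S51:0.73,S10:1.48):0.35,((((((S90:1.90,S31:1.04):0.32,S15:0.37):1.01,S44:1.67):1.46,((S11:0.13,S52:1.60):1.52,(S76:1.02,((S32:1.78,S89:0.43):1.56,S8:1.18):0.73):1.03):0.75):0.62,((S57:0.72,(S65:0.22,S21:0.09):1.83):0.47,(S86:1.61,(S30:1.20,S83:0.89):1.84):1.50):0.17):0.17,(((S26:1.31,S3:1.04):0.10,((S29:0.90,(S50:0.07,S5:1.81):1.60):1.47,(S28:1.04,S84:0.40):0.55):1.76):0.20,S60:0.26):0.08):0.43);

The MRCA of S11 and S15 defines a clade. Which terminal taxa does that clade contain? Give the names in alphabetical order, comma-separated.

S11, S15, S31, S32, S44, S52, S76, S8, S89, S90

Tracing S11: it sits inside (S11,S52).
Tracing S15: it sits inside ((S90,S31),S15).
The smallest clade enclosing both is ((((S90,S31),S15),S44),((S11,S52),(S76,((S32,S89),S8)))); the answer is its 10 terminal taxa in alphabetical order.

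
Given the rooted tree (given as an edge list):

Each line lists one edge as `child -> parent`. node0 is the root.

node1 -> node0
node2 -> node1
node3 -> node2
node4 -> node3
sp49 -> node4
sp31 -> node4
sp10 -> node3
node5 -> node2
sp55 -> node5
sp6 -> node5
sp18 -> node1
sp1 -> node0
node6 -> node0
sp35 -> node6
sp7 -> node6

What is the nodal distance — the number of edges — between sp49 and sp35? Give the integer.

7

The MRCA of sp49 and sp35 is the root of the tree.
From sp49 up to that node: 5 branches. From sp35 up to the same node: 2 branches. Total: 5 + 2 = 7.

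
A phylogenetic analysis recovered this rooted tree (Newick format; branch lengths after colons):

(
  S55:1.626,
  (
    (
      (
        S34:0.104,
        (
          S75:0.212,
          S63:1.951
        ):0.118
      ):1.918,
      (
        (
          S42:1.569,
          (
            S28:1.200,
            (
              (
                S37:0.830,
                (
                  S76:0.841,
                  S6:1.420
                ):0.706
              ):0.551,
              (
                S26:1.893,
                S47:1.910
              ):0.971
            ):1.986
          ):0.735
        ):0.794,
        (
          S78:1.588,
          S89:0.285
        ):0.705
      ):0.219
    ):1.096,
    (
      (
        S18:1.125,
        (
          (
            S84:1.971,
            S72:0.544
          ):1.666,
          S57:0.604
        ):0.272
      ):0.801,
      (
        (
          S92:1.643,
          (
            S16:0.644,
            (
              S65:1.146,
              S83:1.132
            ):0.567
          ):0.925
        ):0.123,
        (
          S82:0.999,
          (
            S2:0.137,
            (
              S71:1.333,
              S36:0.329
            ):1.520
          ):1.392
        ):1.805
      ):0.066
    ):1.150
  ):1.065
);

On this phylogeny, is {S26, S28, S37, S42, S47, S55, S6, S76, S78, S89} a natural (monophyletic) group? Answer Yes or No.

The MRCA of the listed taxa is the root, so the smallest clade containing them is the whole tree.
That clade also contains S16, S18, S2, S34, S36, S57, S63, S65, S71, S72, S75, S82, S83, S84, S92, which are not in the proposed group, so the group is not monophyletic.

No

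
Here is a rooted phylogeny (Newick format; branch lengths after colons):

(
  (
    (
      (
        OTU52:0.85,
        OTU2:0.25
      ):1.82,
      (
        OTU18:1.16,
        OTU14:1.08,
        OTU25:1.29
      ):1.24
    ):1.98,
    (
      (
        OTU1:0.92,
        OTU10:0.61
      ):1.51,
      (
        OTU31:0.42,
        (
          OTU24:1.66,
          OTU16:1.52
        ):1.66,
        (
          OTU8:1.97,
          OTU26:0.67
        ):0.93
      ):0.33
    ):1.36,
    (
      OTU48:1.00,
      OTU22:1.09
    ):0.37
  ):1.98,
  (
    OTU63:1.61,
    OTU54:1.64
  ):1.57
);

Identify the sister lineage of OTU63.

OTU54

OTU63 attaches to the tree at the node subtending (OTU63,OTU54).
The other lineage descending from that same node — the sister group — is the single tip OTU54.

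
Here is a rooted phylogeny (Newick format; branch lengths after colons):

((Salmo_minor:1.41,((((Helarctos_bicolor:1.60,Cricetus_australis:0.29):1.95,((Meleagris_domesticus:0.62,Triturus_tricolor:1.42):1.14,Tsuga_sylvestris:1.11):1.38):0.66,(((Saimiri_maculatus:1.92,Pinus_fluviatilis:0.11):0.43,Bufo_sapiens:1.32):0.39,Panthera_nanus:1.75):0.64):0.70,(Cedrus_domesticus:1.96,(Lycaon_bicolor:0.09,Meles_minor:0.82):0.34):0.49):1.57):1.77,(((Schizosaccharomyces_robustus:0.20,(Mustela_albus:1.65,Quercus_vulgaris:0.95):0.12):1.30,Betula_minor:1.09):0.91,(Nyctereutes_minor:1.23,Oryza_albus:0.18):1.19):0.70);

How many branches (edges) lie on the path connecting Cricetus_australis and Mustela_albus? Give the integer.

The MRCA of Cricetus_australis and Mustela_albus is the root of the tree.
From Cricetus_australis up to that node: 6 branches. From Mustela_albus up to the same node: 5 branches. Total: 6 + 5 = 11.

11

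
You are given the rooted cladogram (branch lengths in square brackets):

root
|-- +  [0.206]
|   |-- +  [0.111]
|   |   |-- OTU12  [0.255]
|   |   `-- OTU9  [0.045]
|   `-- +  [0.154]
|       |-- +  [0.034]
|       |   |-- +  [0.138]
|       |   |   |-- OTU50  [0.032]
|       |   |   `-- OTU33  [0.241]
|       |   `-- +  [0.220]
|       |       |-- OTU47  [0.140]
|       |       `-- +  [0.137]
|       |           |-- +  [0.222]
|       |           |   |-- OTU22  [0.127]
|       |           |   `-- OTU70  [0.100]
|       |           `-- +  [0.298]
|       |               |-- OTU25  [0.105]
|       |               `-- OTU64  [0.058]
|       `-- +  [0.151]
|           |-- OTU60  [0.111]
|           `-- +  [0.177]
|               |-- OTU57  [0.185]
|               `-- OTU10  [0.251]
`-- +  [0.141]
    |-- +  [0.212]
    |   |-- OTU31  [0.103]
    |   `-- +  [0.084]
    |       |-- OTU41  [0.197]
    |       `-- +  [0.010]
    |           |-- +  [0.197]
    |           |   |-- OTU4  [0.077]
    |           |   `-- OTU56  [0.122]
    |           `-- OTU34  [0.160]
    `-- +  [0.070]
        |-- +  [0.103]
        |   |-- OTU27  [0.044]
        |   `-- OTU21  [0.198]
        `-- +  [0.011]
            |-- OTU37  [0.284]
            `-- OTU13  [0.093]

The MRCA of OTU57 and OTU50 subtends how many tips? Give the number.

The MRCA of OTU57 and OTU50 is the node subtending (((OTU50,OTU33),(OTU47,((OTU22,OTU70),(OTU25,OTU64)))),(OTU60,(OTU57,OTU10))).
That clade contains 10 terminal taxa: OTU10, OTU22, OTU25, OTU33, OTU47, OTU50, OTU57, OTU60, OTU64, OTU70.

10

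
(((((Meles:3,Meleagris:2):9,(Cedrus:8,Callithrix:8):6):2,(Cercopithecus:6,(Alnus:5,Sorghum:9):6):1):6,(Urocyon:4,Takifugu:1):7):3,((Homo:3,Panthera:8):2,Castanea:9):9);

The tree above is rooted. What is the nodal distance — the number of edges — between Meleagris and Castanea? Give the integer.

The MRCA of Meleagris and Castanea is the root of the tree.
From Meleagris up to that node: 5 branches. From Castanea up to the same node: 2 branches. Total: 5 + 2 = 7.

7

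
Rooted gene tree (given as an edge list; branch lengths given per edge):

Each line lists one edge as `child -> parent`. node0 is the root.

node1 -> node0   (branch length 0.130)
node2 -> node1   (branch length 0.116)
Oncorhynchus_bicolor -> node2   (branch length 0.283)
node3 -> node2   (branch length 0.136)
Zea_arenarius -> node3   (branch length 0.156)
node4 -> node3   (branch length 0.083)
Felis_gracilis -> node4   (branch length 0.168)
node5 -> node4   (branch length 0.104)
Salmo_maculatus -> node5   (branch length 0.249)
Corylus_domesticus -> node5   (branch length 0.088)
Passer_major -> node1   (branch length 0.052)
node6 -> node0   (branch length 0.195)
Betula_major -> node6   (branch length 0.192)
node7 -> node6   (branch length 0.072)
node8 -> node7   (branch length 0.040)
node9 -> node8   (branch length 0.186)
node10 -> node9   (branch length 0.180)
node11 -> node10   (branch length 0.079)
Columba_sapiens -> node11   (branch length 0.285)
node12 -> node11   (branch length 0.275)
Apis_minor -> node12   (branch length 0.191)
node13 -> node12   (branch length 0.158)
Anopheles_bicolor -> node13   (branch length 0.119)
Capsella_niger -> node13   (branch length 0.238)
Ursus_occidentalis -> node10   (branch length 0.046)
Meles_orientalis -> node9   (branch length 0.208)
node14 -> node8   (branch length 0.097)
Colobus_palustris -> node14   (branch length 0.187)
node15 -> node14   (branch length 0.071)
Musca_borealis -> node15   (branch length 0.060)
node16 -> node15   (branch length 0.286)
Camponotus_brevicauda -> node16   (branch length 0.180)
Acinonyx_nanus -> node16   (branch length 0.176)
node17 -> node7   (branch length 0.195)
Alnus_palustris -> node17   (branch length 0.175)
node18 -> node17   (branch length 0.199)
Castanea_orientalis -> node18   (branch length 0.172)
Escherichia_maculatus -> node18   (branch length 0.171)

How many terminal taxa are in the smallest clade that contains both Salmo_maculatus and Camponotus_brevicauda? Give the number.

The MRCA of Salmo_maculatus and Camponotus_brevicauda is the root, so the clade is the entire tree.
That clade contains 20 terminal taxa: Acinonyx_nanus, Alnus_palustris, Anopheles_bicolor, Apis_minor, Betula_major, Camponotus_brevicauda, Capsella_niger, Castanea_orientalis, Colobus_palustris, Columba_sapiens, Corylus_domesticus, Escherichia_maculatus, Felis_gracilis, Meles_orientalis, Musca_borealis, Oncorhynchus_bicolor, Passer_major, Salmo_maculatus, Ursus_occidentalis, Zea_arenarius.

20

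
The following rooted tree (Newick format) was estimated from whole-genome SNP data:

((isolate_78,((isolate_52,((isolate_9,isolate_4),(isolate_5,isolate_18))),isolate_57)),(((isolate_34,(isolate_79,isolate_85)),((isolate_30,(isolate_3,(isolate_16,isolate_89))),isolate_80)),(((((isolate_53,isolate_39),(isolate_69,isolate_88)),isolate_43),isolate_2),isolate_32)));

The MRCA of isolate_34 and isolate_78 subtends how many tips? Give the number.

22

The MRCA of isolate_34 and isolate_78 is the root, so the clade is the entire tree.
That clade contains 22 terminal taxa: isolate_16, isolate_18, isolate_2, isolate_3, isolate_30, isolate_32, isolate_34, isolate_39, isolate_4, isolate_43, isolate_5, isolate_52, isolate_53, isolate_57, isolate_69, isolate_78, isolate_79, isolate_80, isolate_85, isolate_88, isolate_89, isolate_9.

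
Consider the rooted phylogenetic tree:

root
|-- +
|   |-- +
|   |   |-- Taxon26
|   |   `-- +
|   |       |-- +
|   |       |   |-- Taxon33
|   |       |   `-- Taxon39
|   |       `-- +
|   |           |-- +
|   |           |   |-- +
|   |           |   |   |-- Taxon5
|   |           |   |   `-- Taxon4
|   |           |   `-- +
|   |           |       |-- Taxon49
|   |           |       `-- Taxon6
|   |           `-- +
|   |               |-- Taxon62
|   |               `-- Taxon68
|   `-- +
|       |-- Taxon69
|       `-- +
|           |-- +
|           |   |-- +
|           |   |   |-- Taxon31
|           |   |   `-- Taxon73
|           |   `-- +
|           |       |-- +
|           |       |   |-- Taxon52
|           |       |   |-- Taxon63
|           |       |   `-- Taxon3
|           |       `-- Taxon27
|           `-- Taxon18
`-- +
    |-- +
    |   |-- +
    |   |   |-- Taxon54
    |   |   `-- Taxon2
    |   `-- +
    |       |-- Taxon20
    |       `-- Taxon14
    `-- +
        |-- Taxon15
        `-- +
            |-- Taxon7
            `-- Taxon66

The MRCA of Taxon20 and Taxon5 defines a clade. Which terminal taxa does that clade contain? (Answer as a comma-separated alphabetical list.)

Tracing Taxon20: it sits inside (Taxon20,Taxon14).
Tracing Taxon5: it sits inside (Taxon5,Taxon4).
The smallest clade enclosing both is the whole tree (their MRCA is the root), so the answer is all 24 tips in alphabetical order.

Taxon14, Taxon15, Taxon18, Taxon2, Taxon20, Taxon26, Taxon27, Taxon3, Taxon31, Taxon33, Taxon39, Taxon4, Taxon49, Taxon5, Taxon52, Taxon54, Taxon6, Taxon62, Taxon63, Taxon66, Taxon68, Taxon69, Taxon7, Taxon73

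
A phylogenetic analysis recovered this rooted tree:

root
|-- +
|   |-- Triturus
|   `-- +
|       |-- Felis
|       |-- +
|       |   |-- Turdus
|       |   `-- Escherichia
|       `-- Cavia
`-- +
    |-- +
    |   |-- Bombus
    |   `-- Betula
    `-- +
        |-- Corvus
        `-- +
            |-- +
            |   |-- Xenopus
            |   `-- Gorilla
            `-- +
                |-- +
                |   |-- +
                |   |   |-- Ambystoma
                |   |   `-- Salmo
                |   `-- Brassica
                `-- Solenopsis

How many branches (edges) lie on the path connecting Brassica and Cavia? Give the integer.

The MRCA of Brassica and Cavia is the root of the tree.
From Brassica up to that node: 6 branches. From Cavia up to the same node: 3 branches. Total: 6 + 3 = 9.

9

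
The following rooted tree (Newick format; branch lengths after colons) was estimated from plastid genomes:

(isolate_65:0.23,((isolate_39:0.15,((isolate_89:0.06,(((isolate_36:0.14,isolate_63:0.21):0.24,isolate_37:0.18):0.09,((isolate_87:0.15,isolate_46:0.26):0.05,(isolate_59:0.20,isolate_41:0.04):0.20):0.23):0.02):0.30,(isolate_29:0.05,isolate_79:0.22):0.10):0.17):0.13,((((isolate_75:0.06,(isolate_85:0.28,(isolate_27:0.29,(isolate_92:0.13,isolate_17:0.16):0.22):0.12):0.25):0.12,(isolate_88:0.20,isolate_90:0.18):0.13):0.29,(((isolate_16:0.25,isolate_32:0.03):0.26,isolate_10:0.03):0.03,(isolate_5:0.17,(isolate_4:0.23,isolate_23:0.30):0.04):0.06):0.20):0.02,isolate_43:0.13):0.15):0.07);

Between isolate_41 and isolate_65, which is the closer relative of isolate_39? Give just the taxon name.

The MRCA of isolate_39 and isolate_41 subtends (isolate_39,((isolate_89,(((isolate_36,isolate_63),isolate_37),((isolate_87,isolate_46),(isolate_59,isolate_41)))),(isolate_29,isolate_79))) (11 taxa).
The MRCA of isolate_39 and isolate_65 is the root, subtending the entire tree (26 taxa).
The first is nested inside the second, so isolate_39 shares a more recent common ancestor with isolate_41.

isolate_41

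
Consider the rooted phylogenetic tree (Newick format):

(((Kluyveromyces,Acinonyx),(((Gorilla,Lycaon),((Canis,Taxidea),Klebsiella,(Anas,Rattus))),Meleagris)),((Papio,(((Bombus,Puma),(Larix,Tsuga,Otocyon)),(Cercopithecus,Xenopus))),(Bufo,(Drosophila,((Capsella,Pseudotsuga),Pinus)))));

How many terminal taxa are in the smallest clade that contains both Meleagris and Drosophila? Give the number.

23

The MRCA of Meleagris and Drosophila is the root, so the clade is the entire tree.
That clade contains 23 terminal taxa: Acinonyx, Anas, Bombus, Bufo, Canis, Capsella, Cercopithecus, Drosophila, Gorilla, Klebsiella, Kluyveromyces, Larix, Lycaon, Meleagris, Otocyon, Papio, Pinus, Pseudotsuga, Puma, Rattus, Taxidea, Tsuga, Xenopus.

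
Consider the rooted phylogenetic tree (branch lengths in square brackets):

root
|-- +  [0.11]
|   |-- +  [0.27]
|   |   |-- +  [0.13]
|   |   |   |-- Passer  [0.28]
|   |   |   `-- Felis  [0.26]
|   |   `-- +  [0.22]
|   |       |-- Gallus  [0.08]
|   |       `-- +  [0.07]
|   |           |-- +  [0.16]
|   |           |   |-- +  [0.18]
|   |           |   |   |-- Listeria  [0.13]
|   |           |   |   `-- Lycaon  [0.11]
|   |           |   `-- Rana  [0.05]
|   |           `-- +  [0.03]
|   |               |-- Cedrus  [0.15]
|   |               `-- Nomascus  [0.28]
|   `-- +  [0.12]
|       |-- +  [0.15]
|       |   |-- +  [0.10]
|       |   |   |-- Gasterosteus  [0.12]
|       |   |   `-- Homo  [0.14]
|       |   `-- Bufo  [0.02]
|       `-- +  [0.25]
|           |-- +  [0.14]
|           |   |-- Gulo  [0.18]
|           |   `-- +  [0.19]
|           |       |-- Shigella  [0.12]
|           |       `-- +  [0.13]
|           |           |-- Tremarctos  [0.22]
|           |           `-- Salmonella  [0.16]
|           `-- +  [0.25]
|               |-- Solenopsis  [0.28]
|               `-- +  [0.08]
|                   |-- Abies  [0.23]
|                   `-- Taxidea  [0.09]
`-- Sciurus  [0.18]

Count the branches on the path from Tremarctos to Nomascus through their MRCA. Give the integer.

11

The MRCA of Tremarctos and Nomascus is the node subtending (((Passer,Felis),(Gallus,(((Listeria,Lycaon),Rana),(Cedrus,Nomascus)))),(((Gasterosteus,Homo),Bufo),((Gulo,(Shigella,(Tremarctos,Salmonella))),(Solenopsis,(Abies,Taxidea))))).
From Tremarctos up to that node: 6 branches. From Nomascus up to the same node: 5 branches. Total: 6 + 5 = 11.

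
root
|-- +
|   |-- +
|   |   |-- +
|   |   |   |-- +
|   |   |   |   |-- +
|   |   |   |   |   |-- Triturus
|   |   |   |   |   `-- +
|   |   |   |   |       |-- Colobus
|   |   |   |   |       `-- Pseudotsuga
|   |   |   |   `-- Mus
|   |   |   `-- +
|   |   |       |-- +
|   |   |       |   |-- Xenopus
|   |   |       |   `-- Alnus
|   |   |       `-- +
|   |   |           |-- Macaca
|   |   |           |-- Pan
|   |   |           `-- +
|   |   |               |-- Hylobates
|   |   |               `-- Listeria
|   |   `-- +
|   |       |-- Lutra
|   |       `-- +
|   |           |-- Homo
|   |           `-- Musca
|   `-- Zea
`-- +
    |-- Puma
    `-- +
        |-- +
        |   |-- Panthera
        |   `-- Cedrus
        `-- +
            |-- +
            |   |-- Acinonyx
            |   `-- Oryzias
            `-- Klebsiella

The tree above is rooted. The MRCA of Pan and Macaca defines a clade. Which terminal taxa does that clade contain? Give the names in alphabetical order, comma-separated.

Hylobates, Listeria, Macaca, Pan

Tracing Pan: it sits inside (Macaca,Pan,(Hylobates,Listeria)).
Tracing Macaca: it sits inside (Macaca,Pan,(Hylobates,Listeria)).
The smallest clade enclosing both is (Macaca,Pan,(Hylobates,Listeria)); the answer is its 4 terminal taxa in alphabetical order.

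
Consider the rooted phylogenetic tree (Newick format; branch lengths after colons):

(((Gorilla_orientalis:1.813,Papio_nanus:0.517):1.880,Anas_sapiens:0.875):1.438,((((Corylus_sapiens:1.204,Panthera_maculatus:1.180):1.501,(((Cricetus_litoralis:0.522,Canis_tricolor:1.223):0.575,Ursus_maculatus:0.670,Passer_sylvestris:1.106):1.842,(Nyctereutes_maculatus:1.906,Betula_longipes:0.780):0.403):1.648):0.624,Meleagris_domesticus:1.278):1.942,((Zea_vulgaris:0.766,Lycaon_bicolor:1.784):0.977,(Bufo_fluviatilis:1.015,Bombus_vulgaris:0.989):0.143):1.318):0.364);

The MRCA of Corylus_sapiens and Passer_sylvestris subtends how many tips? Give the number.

The MRCA of Corylus_sapiens and Passer_sylvestris is the node subtending ((Corylus_sapiens,Panthera_maculatus),(((Cricetus_litoralis,Canis_tricolor),Ursus_maculatus,Passer_sylvestris),(Nyctereutes_maculatus,Betula_longipes))).
That clade contains 8 terminal taxa: Betula_longipes, Canis_tricolor, Corylus_sapiens, Cricetus_litoralis, Nyctereutes_maculatus, Panthera_maculatus, Passer_sylvestris, Ursus_maculatus.

8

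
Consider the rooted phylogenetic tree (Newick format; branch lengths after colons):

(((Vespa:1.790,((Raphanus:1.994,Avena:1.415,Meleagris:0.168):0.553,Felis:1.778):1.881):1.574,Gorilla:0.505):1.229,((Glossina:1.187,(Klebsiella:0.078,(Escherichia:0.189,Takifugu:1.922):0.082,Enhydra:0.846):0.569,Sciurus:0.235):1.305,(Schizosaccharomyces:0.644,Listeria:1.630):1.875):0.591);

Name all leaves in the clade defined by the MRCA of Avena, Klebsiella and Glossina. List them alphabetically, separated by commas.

Avena, Enhydra, Escherichia, Felis, Glossina, Gorilla, Klebsiella, Listeria, Meleagris, Raphanus, Schizosaccharomyces, Sciurus, Takifugu, Vespa

Tracing Avena: it sits inside (Raphanus,Avena,Meleagris).
Tracing Klebsiella: it sits inside (Klebsiella,(Escherichia,Takifugu),Enhydra).
Tracing Glossina: it sits inside (Glossina,(Klebsiella,(Escherichia,Takifugu),Enhydra),Sciurus).
The smallest clade enclosing all 3 is the whole tree (their MRCA is the root), so the answer is all 14 tips in alphabetical order.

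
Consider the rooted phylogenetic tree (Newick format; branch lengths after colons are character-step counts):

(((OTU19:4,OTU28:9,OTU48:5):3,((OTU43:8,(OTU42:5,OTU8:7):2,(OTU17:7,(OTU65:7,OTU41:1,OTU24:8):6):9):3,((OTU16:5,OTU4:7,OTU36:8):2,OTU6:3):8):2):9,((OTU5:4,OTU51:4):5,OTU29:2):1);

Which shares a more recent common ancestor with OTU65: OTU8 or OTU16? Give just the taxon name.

The MRCA of OTU65 and OTU8 subtends (OTU43,(OTU42,OTU8),(OTU17,(OTU65,OTU41,OTU24))) (7 taxa).
The MRCA of OTU65 and OTU16 subtends ((OTU43,(OTU42,OTU8),(OTU17,(OTU65,OTU41,OTU24))),((OTU16,OTU4,OTU36),OTU6)) (11 taxa).
The first is nested inside the second, so OTU65 shares a more recent common ancestor with OTU8.

OTU8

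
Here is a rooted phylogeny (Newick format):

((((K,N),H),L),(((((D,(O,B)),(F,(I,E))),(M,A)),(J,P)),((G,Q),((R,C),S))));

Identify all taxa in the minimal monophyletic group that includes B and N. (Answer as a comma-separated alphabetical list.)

A, B, C, D, E, F, G, H, I, J, K, L, M, N, O, P, Q, R, S

Tracing B: it sits inside (O,B).
Tracing N: it sits inside (K,N).
The smallest clade enclosing both is the whole tree (their MRCA is the root), so the answer is all 19 tips in alphabetical order.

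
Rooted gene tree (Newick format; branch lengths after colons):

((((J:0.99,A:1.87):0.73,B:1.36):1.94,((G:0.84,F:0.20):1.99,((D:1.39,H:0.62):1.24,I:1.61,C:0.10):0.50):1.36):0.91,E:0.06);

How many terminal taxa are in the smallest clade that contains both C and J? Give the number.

The MRCA of C and J is the node subtending (((J,A),B),((G,F),((D,H),I,C))).
That clade contains 9 terminal taxa: A, B, C, D, F, G, H, I, J.

9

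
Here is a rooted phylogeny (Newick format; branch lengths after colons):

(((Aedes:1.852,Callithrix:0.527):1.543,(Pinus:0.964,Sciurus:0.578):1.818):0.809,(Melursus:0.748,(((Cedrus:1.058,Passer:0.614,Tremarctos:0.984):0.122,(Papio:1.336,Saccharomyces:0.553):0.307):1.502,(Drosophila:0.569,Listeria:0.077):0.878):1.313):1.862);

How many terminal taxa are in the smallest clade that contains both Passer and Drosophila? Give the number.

The MRCA of Passer and Drosophila is the node subtending (((Cedrus,Passer,Tremarctos),(Papio,Saccharomyces)),(Drosophila,Listeria)).
That clade contains 7 terminal taxa: Cedrus, Drosophila, Listeria, Papio, Passer, Saccharomyces, Tremarctos.

7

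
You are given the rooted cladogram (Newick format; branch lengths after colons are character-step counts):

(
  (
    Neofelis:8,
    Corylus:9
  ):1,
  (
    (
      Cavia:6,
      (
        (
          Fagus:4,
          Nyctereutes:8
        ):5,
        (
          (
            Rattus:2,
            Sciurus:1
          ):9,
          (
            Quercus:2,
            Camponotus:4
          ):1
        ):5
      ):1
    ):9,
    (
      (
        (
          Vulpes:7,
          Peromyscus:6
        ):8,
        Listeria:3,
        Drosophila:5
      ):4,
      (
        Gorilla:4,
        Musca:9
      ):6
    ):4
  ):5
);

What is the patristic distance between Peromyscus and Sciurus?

The path runs Peromyscus → … → MRCA → … → Sciurus; the MRCA is the node subtending ((Cavia,((Fagus,Nyctereutes),((Rattus,Sciurus),(Quercus,Camponotus)))),(((Vulpes,Peromyscus),Listeria,Drosophila),(Gorilla,Musca))).
Branch lengths along that path: 6 + 8 + 4 + 4 + 9 + 1 + 5 + 9 + 1 = 47.

47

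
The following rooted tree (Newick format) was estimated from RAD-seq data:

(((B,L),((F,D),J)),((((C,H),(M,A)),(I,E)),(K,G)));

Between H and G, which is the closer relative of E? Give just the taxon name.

H

The MRCA of E and H subtends (((C,H),(M,A)),(I,E)) (6 taxa).
The MRCA of E and G subtends ((((C,H),(M,A)),(I,E)),(K,G)) (8 taxa).
The first is nested inside the second, so E shares a more recent common ancestor with H.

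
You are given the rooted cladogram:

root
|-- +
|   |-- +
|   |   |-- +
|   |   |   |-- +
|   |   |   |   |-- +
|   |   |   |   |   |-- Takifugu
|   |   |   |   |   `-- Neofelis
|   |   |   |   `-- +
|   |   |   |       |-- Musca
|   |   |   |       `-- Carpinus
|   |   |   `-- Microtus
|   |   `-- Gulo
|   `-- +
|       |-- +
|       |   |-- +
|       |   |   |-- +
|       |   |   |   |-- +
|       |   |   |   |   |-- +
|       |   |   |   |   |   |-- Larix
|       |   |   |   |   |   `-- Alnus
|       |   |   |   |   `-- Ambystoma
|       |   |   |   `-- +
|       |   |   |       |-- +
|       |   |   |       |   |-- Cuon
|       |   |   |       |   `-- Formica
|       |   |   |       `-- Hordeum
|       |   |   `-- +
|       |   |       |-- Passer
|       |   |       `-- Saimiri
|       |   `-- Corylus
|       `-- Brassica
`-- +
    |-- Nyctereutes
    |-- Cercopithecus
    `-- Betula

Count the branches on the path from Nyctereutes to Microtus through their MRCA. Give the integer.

6

The MRCA of Nyctereutes and Microtus is the root of the tree.
From Nyctereutes up to that node: 2 branches. From Microtus up to the same node: 4 branches. Total: 2 + 4 = 6.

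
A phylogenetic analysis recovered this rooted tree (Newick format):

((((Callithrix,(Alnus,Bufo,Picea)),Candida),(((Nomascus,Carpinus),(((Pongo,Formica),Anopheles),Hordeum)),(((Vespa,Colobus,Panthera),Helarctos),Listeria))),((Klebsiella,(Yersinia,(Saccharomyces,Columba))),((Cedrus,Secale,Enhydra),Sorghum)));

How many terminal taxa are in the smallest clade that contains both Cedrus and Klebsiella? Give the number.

The MRCA of Cedrus and Klebsiella is the node subtending ((Klebsiella,(Yersinia,(Saccharomyces,Columba))),((Cedrus,Secale,Enhydra),Sorghum)).
That clade contains 8 terminal taxa: Cedrus, Columba, Enhydra, Klebsiella, Saccharomyces, Secale, Sorghum, Yersinia.

8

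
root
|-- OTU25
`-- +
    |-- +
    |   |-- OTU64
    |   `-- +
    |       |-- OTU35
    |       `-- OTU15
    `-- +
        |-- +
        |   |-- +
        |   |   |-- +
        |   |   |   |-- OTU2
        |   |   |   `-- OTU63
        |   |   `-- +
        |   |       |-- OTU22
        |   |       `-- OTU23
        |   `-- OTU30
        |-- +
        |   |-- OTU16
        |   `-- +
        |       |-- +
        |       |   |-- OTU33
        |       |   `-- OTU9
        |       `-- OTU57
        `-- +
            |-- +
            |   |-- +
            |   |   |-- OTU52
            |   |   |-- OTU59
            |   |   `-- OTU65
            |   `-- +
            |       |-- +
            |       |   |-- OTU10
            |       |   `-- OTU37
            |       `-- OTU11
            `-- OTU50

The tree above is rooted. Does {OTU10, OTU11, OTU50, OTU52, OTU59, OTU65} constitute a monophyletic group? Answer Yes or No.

No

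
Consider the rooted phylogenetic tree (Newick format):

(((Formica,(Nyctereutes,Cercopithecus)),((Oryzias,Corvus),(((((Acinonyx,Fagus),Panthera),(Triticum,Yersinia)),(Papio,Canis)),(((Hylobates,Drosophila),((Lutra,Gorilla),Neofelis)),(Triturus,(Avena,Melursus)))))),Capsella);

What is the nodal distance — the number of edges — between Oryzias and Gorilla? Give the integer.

8

The MRCA of Oryzias and Gorilla is the node subtending ((Oryzias,Corvus),(((((Acinonyx,Fagus),Panthera),(Triticum,Yersinia)),(Papio,Canis)),(((Hylobates,Drosophila),((Lutra,Gorilla),Neofelis)),(Triturus,(Avena,Melursus))))).
From Oryzias up to that node: 2 branches. From Gorilla up to the same node: 6 branches. Total: 2 + 6 = 8.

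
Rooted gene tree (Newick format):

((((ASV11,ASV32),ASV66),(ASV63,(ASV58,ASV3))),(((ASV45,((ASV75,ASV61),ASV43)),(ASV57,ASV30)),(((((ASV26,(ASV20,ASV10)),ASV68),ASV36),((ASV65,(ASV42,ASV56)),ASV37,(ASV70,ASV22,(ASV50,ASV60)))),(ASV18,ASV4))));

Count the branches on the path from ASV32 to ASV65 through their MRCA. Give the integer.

The MRCA of ASV32 and ASV65 is the root of the tree.
From ASV32 up to that node: 4 branches. From ASV65 up to the same node: 6 branches. Total: 4 + 6 = 10.

10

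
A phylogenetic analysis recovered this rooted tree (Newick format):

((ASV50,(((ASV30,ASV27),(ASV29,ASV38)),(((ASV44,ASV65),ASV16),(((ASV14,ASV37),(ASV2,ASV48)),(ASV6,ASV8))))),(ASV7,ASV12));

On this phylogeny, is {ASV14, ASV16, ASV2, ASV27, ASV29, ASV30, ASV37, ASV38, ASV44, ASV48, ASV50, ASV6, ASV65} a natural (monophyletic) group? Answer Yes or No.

No

The MRCA of the listed taxa subtends (ASV50,(((ASV30,ASV27),(ASV29,ASV38)),(((ASV44,ASV65),ASV16),(((ASV14,ASV37),(ASV2,ASV48)),(ASV6,ASV8))))).
That clade also contains ASV8, which is not in the proposed group, so the group is not monophyletic.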